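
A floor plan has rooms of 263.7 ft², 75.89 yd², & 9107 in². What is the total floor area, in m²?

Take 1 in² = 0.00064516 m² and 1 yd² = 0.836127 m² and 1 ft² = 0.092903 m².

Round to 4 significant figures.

263.7 ft² × 0.092903 = 24.4985 m²
75.89 yd² × 0.836127 = 63.4537 m²
9107 in² × 0.00064516 = 5.87547 m²
Combined: 24.4985 + 63.4537 + 5.87547 = 93.8277 m²

93.83 m²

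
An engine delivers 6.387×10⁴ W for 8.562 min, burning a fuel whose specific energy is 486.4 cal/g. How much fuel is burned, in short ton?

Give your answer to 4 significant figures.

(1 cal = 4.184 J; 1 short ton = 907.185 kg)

0.01777 short ton

8.562 min → 513.72 s
E = P × t = 63870 × 513.72 = 3.28113×10⁷ J
486.4 cal/g → 2.0351×10⁶ J/kg
m = E / e_s = 3.28113×10⁷ / 2.0351×10⁶ = 16.1227 kg
In short ton: 16.1227 / 907.185 = 0.0177722 short ton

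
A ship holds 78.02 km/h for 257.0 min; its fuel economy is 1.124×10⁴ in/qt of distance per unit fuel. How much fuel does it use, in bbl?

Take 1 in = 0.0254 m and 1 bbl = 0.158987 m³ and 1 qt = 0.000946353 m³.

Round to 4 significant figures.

6.968 bbl

78.02 km/h → 21.6722 m/s
257.0 min → 15420 s
d = v × t = 21.6722 × 15420 = 334185 m
1.124×10⁴ in/qt → 301680 m/m³
V = d / (distance per unit fuel) = 334185 / 301680 = 1.10775 m³
In bbl: 1.10775 / 0.158987 = 6.96755 bbl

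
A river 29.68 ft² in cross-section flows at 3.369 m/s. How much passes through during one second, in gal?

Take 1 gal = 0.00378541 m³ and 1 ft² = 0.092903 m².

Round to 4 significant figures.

2454 gal

29.68 ft² × 0.092903 → 2.75736 m²
V = v × A × t = 3.369 m/s × 2.75736 m² × 1 s = 9.28955 m³
9.28955 m³ ÷ (0.00378541 m³/gal) = 2454.04 gal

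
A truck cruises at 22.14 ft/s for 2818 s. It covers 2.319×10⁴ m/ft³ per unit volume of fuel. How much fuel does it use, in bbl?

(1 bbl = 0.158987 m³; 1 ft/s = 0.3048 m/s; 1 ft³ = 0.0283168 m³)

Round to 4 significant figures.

0.1461 bbl

22.14 ft/s → 6.74827 m/s
d = v × t = 6.74827 × 2818 = 19016.6 m
2.319×10⁴ m/ft³ → 818948 m/m³
V = d / (distance per unit fuel) = 19016.6 / 818948 = 0.0232208 m³
In bbl: 0.0232208 / 0.158987 = 0.146055 bbl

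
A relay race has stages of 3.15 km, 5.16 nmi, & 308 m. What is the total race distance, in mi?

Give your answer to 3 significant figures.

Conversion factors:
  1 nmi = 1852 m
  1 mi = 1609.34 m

8.09 mi

3.15 km × 1000 → 3150 m
5.16 nmi × 1852 → 9556.32 m
308 m (already m)
Total: 3150 + 9556.32 + 308 = 13014.3 m
In mi: 13014.3 / 1609.34 = 8.08673 mi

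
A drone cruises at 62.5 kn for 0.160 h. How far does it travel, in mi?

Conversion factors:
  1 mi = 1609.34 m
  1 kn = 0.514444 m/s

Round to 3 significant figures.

62.5 kn × 0.514444 → 32.1528 m/s
0.160 h × 3600 → 576 s
d = v × t = 32.1528 m/s × 576 s = 18520 m
18520 m ÷ (1609.34 m/mi) = 11.5078 mi

11.5 mi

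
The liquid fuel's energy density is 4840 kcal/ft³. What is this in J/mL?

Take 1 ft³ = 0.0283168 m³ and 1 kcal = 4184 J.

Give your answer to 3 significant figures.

4840 kcal/ft³ × 4184 J/kcal ÷ 0.0283168 m³/ft³ = 7.15143×10⁸ J/m³
7.15143×10⁸ J/m³ × 10⁻⁶ m³/mL = 715.143 J/mL

715 J/mL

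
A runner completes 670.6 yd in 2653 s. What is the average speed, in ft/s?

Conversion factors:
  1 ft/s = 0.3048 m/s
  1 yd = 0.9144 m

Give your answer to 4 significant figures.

670.6 yd × 0.9144 → 613.197 m
v = d / t = 613.197 m / 2653 s = 0.231133 m/s
0.231133 m/s ÷ (0.3048 m/s/ft/s) = 0.75831 ft/s

0.7583 ft/s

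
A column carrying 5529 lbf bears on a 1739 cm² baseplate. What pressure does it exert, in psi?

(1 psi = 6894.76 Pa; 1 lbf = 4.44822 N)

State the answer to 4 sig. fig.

20.51 psi

5529 lbf × 4.44822 → 24594.2 N
1739 cm² × 0.0001 → 0.1739 m²
P = F / A = 24594.2 N / 0.1739 m² = 141427 Pa
141427 Pa ÷ (6894.76 Pa/psi) = 20.5122 psi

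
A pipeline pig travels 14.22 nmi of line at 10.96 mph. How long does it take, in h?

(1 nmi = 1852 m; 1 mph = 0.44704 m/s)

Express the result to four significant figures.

14.22 nmi × 1852 = 26335.4 m
10.96 mph × 0.44704 = 4.89956 m/s
t = d / v = 26335.4 m / 4.89956 m/s = 5375.05 s
5375.05 s ÷ (3600 s/h) = 1.49307 h

1.493 h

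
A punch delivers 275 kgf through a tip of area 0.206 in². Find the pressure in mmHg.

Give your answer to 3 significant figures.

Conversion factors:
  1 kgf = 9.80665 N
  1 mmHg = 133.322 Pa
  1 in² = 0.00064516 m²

275 kgf × 9.80665 → 2696.83 N
0.206 in² × 0.00064516 → 1.32903×10⁻⁴ m²
P = F / A = 2696.83 N / 1.32903×10⁻⁴ m² = 2.02917×10⁷ Pa
2.02917×10⁷ Pa ÷ (133.322 Pa/mmHg) = 152201 mmHg

1.52×10⁵ mmHg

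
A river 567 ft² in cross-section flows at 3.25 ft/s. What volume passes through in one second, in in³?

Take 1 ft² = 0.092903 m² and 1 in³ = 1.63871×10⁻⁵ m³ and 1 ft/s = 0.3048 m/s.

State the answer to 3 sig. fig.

3.18×10⁶ in³

3.25 ft/s × 0.3048 = 0.9906 m/s
567 ft² × 0.092903 = 52.676 m²
V = v × A × t = 0.9906 m/s × 52.676 m² × 1 s = 52.1808 m³
52.1808 m³ ÷ (1.63871×10⁻⁵ m³/in³) = 3.18426×10⁶ in³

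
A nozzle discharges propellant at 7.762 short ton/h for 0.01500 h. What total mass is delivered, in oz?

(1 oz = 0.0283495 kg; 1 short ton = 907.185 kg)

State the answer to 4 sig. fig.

3726 oz

7.762 short ton/h → 1.95599 kg/s
0.01500 h → 54 s
m = ṁ × t = 1.95599 × 54 = 105.623 kg
In oz: 105.623 / 0.0283495 = 3725.74 oz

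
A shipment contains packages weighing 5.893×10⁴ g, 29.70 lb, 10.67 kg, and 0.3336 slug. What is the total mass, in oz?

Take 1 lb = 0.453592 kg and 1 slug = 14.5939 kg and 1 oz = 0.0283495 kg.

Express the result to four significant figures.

5.893×10⁴ g × 0.001 = 58.93 kg
29.70 lb × 0.453592 = 13.4717 kg
10.67 kg (already kg)
0.3336 slug × 14.5939 = 4.86853 kg
Sum: 58.93 + 13.4717 + 10.67 + 4.86853 = 87.9402 kg
In oz: 87.9402 / 0.0283495 = 3102 oz

3102 oz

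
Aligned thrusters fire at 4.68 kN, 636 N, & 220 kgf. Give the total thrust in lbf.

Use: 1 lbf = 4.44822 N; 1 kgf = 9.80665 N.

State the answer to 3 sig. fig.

4.68 kN × 1000 → 4680 N
636 N (already N)
220 kgf × 9.80665 → 2157.46 N
Combined: 4680 + 636 + 2157.46 = 7473.46 N
In lbf: 7473.46 / 4.44822 = 1680.1 lbf

1680 lbf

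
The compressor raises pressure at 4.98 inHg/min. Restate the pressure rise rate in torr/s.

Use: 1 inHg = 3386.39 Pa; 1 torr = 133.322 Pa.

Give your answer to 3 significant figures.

2.11 torr/s

4.98 inHg/min × 3386.39 Pa/inHg ÷ 60 s/min = 281.07 Pa/s
281.07 Pa/s ÷ 133.322 Pa/torr = 2.1082 torr/s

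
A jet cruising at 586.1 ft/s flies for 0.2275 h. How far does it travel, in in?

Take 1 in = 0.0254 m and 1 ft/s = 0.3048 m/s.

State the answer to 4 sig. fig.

5.760×10⁶ in

586.1 ft/s × 0.3048 → 178.643 m/s
0.2275 h × 3600 → 819 s
d = v × t = 178.643 m/s × 819 s = 146309 m
146309 m ÷ (0.0254 m/in) = 5.7602×10⁶ in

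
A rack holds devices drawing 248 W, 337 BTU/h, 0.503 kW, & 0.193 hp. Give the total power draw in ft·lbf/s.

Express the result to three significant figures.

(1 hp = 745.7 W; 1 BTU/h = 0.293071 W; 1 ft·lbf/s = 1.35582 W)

248 W (already W)
337 BTU/h × 0.293071 = 98.7649 W
0.503 kW × 1000 = 503 W
0.193 hp × 745.7 = 143.92 W
Sum: 248 + 98.7649 + 503 + 143.92 = 993.685 W
In ft·lbf/s: 993.685 / 1.35582 = 732.903 ft·lbf/s

733 ft·lbf/s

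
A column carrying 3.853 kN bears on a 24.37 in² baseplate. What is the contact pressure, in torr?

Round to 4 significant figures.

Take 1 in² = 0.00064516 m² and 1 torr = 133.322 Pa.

3.853 kN × 1000 = 3853 N
24.37 in² × 0.00064516 = 0.0157225 m²
P = F / A = 3853 N / 0.0157225 m² = 245063 Pa
245063 Pa ÷ (133.322 Pa/torr) = 1838.13 torr

1838 torr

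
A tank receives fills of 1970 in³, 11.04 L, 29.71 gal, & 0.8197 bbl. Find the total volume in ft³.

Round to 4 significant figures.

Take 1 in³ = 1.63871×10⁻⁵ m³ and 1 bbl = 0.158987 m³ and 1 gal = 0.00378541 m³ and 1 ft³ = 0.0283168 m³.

1970 in³ × 1.63871×10⁻⁵ → 0.0322826 m³
11.04 L × 0.001 → 0.01104 m³
29.71 gal × 0.00378541 → 0.112465 m³
0.8197 bbl × 0.158987 → 0.130322 m³
Combined: 0.0322826 + 0.01104 + 0.112465 + 0.130322 = 0.28611 m³
In ft³: 0.28611 / 0.0283168 = 10.1039 ft³

10.10 ft³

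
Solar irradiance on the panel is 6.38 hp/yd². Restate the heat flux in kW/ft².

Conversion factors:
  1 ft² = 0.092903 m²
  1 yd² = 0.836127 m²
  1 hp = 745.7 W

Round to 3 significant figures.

0.529 kW/ft²

6.38 hp/yd² × 745.7 W/hp ÷ 0.836127 m²/yd² = 5690 W/m²
5690 W/m² ÷ 1000 W/kW × 0.092903 m²/ft² = 0.528618 kW/ft²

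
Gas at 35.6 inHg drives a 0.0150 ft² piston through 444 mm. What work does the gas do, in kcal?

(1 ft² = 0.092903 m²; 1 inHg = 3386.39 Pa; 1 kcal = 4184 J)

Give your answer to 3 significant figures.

35.6 inHg → 120555 Pa
0.0150 ft² → 0.00139354 m²
F = P × A = 120555 × 0.00139354 = 167.998 N
444 mm → 0.444 m
W = F × d = 167.998 × 0.444 = 74.5911 J
In kcal: 74.5911 / 4184 = 0.0178277 kcal

0.0178 kcal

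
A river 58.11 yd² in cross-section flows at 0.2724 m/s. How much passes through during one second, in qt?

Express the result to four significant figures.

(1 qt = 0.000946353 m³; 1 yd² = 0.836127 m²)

58.11 yd² × 0.836127 → 48.5873 m²
V = v × A × t = 0.2724 m/s × 48.5873 m² × 1 s = 13.2352 m³
13.2352 m³ ÷ (0.000946353 m³/qt) = 13985.5 qt

1.399×10⁴ qt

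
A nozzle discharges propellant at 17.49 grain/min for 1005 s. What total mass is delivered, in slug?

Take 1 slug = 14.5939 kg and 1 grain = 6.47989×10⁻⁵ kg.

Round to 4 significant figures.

17.49 grain/min → 1.88889×10⁻⁵ kg/s
m = ṁ × t = 1.88889×10⁻⁵ × 1005 = 0.0189833 kg
In slug: 0.0189833 / 14.5939 = 0.00130077 slug

0.001301 slug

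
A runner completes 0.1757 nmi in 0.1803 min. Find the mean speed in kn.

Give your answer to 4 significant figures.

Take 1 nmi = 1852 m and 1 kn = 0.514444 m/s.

58.47 kn

0.1757 nmi × 1852 → 325.396 m
0.1803 min × 60 → 10.818 s
v = d / t = 325.396 m / 10.818 s = 30.0791 m/s
30.0791 m/s ÷ (0.514444 m/s/kn) = 58.4691 kn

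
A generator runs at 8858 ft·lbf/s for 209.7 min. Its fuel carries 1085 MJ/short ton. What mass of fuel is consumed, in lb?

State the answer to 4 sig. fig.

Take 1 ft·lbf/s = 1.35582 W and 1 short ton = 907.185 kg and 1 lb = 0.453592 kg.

8858 ft·lbf/s → 12009.9 W
209.7 min → 12582 s
E = P × t = 12009.9 × 12582 = 1.51109×10⁸ J
1085 MJ/short ton → 1.19601×10⁶ J/kg
m = E / e_s = 1.51109×10⁸ / 1.19601×10⁶ = 126.344 kg
In lb: 126.344 / 0.453592 = 278.541 lb

278.5 lb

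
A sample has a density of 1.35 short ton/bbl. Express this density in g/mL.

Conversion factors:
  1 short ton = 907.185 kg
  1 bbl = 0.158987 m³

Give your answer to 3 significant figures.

1.35 short ton/bbl × 907.185 kg/short ton ÷ 0.158987 m³/bbl = 7703.14 kg/m³
7703.14 kg/m³ ÷ 0.001 kg/g × 10⁻⁶ m³/mL = 7.70314 g/mL

7.70 g/mL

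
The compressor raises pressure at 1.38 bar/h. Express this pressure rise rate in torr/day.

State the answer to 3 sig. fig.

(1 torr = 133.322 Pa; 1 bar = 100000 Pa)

1.38 bar/h × 100000 Pa/bar ÷ 3600 s/h = 38.3333 Pa/s
38.3333 Pa/s ÷ 133.322 Pa/torr × 86400 s/day = 24842.1 torr/day

2.48×10⁴ torr/day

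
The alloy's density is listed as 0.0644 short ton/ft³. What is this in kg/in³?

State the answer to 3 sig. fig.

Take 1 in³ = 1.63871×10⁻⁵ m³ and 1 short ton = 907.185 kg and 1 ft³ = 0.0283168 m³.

0.0644 short ton/ft³ × 907.185 kg/short ton ÷ 0.0283168 m³/ft³ = 2063.18 kg/m³
2063.18 kg/m³ × 1.63871×10⁻⁵ m³/in³ = 0.0338095 kg/in³

0.0338 kg/in³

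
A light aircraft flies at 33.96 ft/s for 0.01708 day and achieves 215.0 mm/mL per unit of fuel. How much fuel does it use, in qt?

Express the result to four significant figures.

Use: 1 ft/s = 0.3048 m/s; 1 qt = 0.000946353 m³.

75.07 qt

33.96 ft/s → 10.351 m/s
0.01708 day → 1475.71 s
d = v × t = 10.351 × 1475.71 = 15275.1 m
215.0 mm/mL → 215000 m/m³
V = d / (distance per unit fuel) = 15275.1 / 215000 = 0.071047 m³
In qt: 0.071047 / 0.000946353 = 75.0745 qt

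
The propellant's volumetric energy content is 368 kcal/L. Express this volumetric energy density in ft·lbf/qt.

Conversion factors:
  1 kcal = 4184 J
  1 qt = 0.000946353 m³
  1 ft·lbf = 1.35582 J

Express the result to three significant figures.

368 kcal/L × 4184 J/kcal ÷ 0.001 m³/L = 1.53971×10⁹ J/m³
1.53971×10⁹ J/m³ ÷ 1.35582 J/ft·lbf × 0.000946353 m³/qt = 1.07471×10⁶ ft·lbf/qt

1.07×10⁶ ft·lbf/qt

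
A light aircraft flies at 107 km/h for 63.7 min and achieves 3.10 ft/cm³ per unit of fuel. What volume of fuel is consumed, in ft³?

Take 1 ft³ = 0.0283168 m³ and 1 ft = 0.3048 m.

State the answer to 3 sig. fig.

4.25 ft³

107 km/h → 29.7222 m/s
63.7 min → 3822 s
d = v × t = 29.7222 × 3822 = 113598 m
3.10 ft/cm³ → 944880 m/m³
V = d / (distance per unit fuel) = 113598 / 944880 = 0.120225 m³
In ft³: 0.120225 / 0.0283168 = 4.24571 ft³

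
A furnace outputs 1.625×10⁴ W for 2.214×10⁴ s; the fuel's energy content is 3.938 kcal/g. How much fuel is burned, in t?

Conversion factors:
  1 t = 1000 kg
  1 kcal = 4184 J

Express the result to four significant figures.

0.02184 t

E = P × t = 16250 × 22140 = 3.59775×10⁸ J
3.938 kcal/g → 1.64766×10⁷ J/kg
m = E / e_s = 3.59775×10⁸ / 1.64766×10⁷ = 21.8355 kg
In t: 21.8355 / 1000 = 0.0218355 t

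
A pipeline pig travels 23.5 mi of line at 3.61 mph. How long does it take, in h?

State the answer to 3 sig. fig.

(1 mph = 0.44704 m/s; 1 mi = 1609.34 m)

23.5 mi × 1609.34 → 37819.5 m
3.61 mph × 0.44704 → 1.61381 m/s
t = d / v = 37819.5 m / 1.61381 m/s = 23434.9 s
23434.9 s ÷ (3600 s/h) = 6.50969 h

6.51 h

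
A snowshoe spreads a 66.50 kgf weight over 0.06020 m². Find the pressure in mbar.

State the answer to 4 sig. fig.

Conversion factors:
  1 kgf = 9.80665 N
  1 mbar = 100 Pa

66.50 kgf × 9.80665 = 652.142 N
P = F / A = 652.142 N / 0.0602 m² = 10832.9 Pa
10832.9 Pa ÷ (100 Pa/mbar) = 108.329 mbar

108.3 mbar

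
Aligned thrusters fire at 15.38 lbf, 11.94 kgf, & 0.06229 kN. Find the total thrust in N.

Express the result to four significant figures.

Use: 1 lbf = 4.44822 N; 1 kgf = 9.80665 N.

247.8 N

15.38 lbf × 4.44822 → 68.4136 N
11.94 kgf × 9.80665 → 117.091 N
0.06229 kN × 1000 → 62.29 N
Sum: 68.4136 + 117.091 + 62.29 = 247.795 N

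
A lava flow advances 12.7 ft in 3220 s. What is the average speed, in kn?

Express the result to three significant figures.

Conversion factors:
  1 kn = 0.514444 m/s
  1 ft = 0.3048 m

12.7 ft × 0.3048 → 3.87096 m
v = d / t = 3.87096 m / 3220 s = 0.00120216 m/s
0.00120216 m/s ÷ (0.514444 m/s/kn) = 0.00233681 kn

0.00234 kn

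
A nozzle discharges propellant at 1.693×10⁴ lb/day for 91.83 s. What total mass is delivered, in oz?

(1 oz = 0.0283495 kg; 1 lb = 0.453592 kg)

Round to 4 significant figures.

287.9 oz

1.693×10⁴ lb/day → 0.0888809 kg/s
m = ṁ × t = 0.0888809 × 91.83 = 8.16193 kg
In oz: 8.16193 / 0.0283495 = 287.904 oz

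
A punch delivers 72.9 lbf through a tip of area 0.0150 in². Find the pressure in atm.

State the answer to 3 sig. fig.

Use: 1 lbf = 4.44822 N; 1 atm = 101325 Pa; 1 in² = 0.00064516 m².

72.9 lbf × 4.44822 → 324.275 N
0.0150 in² × 0.00064516 → 9.6774×10⁻⁶ m²
P = F / A = 324.275 N / 9.6774×10⁻⁶ m² = 3.35085×10⁷ Pa
3.35085×10⁷ Pa ÷ (101325 Pa/atm) = 330.703 atm

331 atm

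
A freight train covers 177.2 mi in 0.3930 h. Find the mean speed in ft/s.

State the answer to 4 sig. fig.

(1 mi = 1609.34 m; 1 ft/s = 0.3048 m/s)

661.3 ft/s

177.2 mi × 1609.34 → 285175 m
0.3930 h × 3600 → 1414.8 s
v = d / t = 285175 m / 1414.8 s = 201.566 m/s
201.566 m/s ÷ (0.3048 m/s/ft/s) = 661.306 ft/s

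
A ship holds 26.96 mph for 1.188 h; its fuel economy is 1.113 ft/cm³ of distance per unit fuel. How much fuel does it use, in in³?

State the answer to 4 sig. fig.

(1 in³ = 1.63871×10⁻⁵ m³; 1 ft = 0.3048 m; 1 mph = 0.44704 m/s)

26.96 mph → 12.0522 m/s
1.188 h → 4276.8 s
d = v × t = 12.0522 × 4276.8 = 51544.8 m
1.113 ft/cm³ → 339242 m/m³
V = d / (distance per unit fuel) = 51544.8 / 339242 = 0.151941 m³
In in³: 0.151941 / 1.63871×10⁻⁵ = 9271.99 in³

9272 in³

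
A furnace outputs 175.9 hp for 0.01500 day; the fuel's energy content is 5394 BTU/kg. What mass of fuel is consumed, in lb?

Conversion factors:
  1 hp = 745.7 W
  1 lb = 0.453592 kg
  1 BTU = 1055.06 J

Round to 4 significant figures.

175.9 hp → 131169 W
0.01500 day → 1296 s
E = P × t = 131169 × 1296 = 1.69995×10⁸ J
5394 BTU/kg → 5.69099×10⁶ J/kg
m = E / e_s = 1.69995×10⁸ / 5.69099×10⁶ = 29.8709 kg
In lb: 29.8709 / 0.453592 = 65.8541 lb

65.85 lb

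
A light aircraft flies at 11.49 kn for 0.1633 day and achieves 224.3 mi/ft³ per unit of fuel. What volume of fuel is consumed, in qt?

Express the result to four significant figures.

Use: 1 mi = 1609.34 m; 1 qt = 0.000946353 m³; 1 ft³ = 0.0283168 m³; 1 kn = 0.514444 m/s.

11.49 kn → 5.91096 m/s
0.1633 day → 14109.1 s
d = v × t = 5.91096 × 14109.1 = 83398.3 m
224.3 mi/ft³ → 1.27477×10⁷ m/m³
V = d / (distance per unit fuel) = 83398.3 / 1.27477×10⁷ = 0.00654222 m³
In qt: 0.00654222 / 0.000946353 = 6.91309 qt

6.913 qt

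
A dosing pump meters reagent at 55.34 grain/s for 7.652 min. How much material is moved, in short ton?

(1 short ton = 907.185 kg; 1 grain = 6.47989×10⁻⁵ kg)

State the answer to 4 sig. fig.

0.001815 short ton

55.34 grain/s → 0.00358597 kg/s
7.652 min → 459.12 s
m = ṁ × t = 0.00358597 × 459.12 = 1.64639 kg
In short ton: 1.64639 / 907.185 = 0.00181483 short ton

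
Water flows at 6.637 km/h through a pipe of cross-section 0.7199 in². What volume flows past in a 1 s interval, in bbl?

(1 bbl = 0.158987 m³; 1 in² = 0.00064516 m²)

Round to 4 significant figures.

6.637 km/h × (1/3.6) → 1.84361 m/s
0.7199 in² × 0.00064516 → 4.64451×10⁻⁴ m²
V = v × A × t = 1.84361 m/s × 4.64451×10⁻⁴ m² × 1 s = 8.56267×10⁻⁴ m³
8.56267×10⁻⁴ m³ ÷ (0.158987 m³/bbl) = 0.00538577 bbl

0.005386 bbl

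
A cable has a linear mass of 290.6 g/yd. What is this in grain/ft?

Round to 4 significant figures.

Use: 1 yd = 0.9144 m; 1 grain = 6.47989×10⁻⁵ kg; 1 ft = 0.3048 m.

290.6 g/yd × 0.001 kg/g ÷ 0.9144 m/yd = 0.317804 kg/m
0.317804 kg/m ÷ 6.47989×10⁻⁵ kg/grain × 0.3048 m/ft = 1494.88 grain/ft

1495 grain/ft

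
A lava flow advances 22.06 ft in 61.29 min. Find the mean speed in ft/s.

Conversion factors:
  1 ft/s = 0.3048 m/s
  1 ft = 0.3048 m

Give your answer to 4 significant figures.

22.06 ft × 0.3048 → 6.72389 m
61.29 min × 60 → 3677.4 s
v = d / t = 6.72389 m / 3677.4 s = 0.00182844 m/s
0.00182844 m/s ÷ (0.3048 m/s/ft/s) = 0.00599882 ft/s

0.005999 ft/s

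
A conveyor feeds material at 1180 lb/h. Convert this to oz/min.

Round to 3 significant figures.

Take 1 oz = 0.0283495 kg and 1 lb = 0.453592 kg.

315 oz/min

1180 lb/h × 0.453592 kg/lb ÷ 3600 s/h = 0.148677 kg/s
0.148677 kg/s ÷ 0.0283495 kg/oz × 60 s/min = 314.666 oz/min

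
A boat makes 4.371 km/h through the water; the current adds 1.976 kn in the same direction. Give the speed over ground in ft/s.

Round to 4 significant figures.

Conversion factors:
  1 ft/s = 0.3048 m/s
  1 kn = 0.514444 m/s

7.319 ft/s

4.371 km/h × (1/3.6) = 1.21417 m/s
1.976 kn × 0.514444 = 1.01654 m/s
Combined: 1.21417 + 1.01654 = 2.23071 m/s
In ft/s: 2.23071 / 0.3048 = 7.3186 ft/s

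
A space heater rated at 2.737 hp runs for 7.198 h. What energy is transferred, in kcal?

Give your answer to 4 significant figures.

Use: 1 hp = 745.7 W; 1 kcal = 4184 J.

2.737 hp × 745.7 = 2040.98 W
7.198 h × 3600 = 25912.8 s
E = P × t = 2040.98 W × 25912.8 s = 5.28875×10⁷ J
5.28875×10⁷ J ÷ (4184 J/kcal) = 12640.4 kcal

1.264×10⁴ kcal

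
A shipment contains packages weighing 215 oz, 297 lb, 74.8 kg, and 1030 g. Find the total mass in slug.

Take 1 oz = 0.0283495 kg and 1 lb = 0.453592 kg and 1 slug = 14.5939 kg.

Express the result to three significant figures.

14.8 slug

215 oz × 0.0283495 → 6.09514 kg
297 lb × 0.453592 → 134.717 kg
74.8 kg (already kg)
1030 g × 0.001 → 1.03 kg
Combined: 6.09514 + 134.717 + 74.8 + 1.03 = 216.642 kg
In slug: 216.642 / 14.5939 = 14.8447 slug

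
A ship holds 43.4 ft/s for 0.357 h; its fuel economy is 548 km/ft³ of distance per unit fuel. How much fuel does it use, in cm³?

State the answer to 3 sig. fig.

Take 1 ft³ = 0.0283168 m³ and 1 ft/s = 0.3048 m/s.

878 cm³

43.4 ft/s → 13.2283 m/s
0.357 h → 1285.2 s
d = v × t = 13.2283 × 1285.2 = 17001 m
548 km/ft³ → 1.93525×10⁷ m/m³
V = d / (distance per unit fuel) = 17001 / 1.93525×10⁷ = 8.78491×10⁻⁴ m³
In cm³: 8.78491×10⁻⁴ / 10⁻⁶ = 878.491 cm³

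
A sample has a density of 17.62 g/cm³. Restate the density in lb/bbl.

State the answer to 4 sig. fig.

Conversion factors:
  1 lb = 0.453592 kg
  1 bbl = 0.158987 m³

17.62 g/cm³ × 0.001 kg/g ÷ 10⁻⁶ m³/cm³ = 17620 kg/m³
17620 kg/m³ ÷ 0.453592 kg/lb × 0.158987 m³/bbl = 6175.93 lb/bbl

6176 lb/bbl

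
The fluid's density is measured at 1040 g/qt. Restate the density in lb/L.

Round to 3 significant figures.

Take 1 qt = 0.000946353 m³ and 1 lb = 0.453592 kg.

1040 g/qt × 0.001 kg/g ÷ 0.000946353 m³/qt = 1098.96 kg/m³
1098.96 kg/m³ ÷ 0.453592 kg/lb × 0.001 m³/L = 2.42279 lb/L

2.42 lb/L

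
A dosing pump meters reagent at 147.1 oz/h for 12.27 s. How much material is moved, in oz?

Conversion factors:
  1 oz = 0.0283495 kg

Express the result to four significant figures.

0.5014 oz

147.1 oz/h → 0.00115839 kg/s
m = ṁ × t = 0.00115839 × 12.27 = 0.0142134 kg
In oz: 0.0142134 / 0.0283495 = 0.501363 oz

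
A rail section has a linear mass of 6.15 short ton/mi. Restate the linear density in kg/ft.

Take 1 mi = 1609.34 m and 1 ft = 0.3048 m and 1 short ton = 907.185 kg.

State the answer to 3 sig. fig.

6.15 short ton/mi × 907.185 kg/short ton ÷ 1609.34 m/mi = 3.46676 kg/m
3.46676 kg/m × 0.3048 m/ft = 1.05667 kg/ft

1.06 kg/ft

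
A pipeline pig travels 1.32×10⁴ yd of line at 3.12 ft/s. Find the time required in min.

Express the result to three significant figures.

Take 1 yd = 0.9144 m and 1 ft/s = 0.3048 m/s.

212 min

1.32×10⁴ yd × 0.9144 = 12070.1 m
3.12 ft/s × 0.3048 = 0.950976 m/s
t = d / v = 12070.1 m / 0.950976 m/s = 12692.3 s
12692.3 s ÷ (60 s/min) = 211.538 min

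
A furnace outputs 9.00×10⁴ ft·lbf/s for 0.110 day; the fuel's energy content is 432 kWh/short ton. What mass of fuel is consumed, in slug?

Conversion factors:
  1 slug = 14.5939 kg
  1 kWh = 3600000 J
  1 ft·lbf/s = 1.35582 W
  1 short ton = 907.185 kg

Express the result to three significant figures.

9.00×10⁴ ft·lbf/s → 122024 W
0.110 day → 9504 s
E = P × t = 122024 × 9504 = 1.15972×10⁹ J
432 kWh/short ton → 1.71431×10⁶ J/kg
m = E / e_s = 1.15972×10⁹ / 1.71431×10⁶ = 676.494 kg
In slug: 676.494 / 14.5939 = 46.3546 slug

46.4 slug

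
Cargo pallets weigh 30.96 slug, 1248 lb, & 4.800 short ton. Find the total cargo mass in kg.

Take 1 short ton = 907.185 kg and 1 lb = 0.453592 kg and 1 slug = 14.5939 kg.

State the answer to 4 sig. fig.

5372 kg

30.96 slug × 14.5939 = 451.827 kg
1248 lb × 0.453592 = 566.083 kg
4.800 short ton × 907.185 = 4354.49 kg
Total: 451.827 + 566.083 + 4354.49 = 5372.4 kg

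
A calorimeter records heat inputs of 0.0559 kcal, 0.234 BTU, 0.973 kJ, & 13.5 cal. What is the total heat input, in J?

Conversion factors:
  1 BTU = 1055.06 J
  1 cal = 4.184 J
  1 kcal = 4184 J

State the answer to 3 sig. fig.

0.0559 kcal × 4184 → 233.886 J
0.234 BTU × 1055.06 → 246.884 J
0.973 kJ × 1000 → 973 J
13.5 cal × 4.184 → 56.484 J
Total: 233.886 + 246.884 + 973 + 56.484 = 1510.25 J

1510 J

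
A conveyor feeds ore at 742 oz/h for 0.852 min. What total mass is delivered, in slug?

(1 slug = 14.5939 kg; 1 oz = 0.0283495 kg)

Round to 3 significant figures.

0.0205 slug

742 oz/h → 0.00584315 kg/s
0.852 min → 51.12 s
m = ṁ × t = 0.00584315 × 51.12 = 0.298702 kg
In slug: 0.298702 / 14.5939 = 0.0204676 slug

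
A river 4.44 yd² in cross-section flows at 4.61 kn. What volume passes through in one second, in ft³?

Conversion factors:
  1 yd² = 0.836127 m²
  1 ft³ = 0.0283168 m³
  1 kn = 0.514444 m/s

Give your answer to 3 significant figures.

311 ft³

4.61 kn × 0.514444 → 2.37159 m/s
4.44 yd² × 0.836127 → 3.7124 m²
V = v × A × t = 2.37159 m/s × 3.7124 m² × 1 s = 8.80429 m³
8.80429 m³ ÷ (0.0283168 m³/ft³) = 310.921 ft³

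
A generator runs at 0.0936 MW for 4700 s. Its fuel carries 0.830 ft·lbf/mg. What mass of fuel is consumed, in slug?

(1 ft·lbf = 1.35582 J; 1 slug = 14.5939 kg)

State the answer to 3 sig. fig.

26.8 slug

0.0936 MW → 93600 W
E = P × t = 93600 × 4700 = 4.3992×10⁸ J
0.830 ft·lbf/mg → 1.12533×10⁶ J/kg
m = E / e_s = 4.3992×10⁸ / 1.12533×10⁶ = 390.925 kg
In slug: 390.925 / 14.5939 = 26.7869 slug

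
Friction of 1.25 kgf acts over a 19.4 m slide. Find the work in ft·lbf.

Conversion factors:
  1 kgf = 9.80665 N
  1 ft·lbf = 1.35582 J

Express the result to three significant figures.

1.25 kgf × 9.80665 → 12.2583 N
W = F × d = 12.2583 N × 19.4 m = 237.811 J
237.811 J ÷ (1.35582 J/ft·lbf) = 175.4 ft·lbf

175 ft·lbf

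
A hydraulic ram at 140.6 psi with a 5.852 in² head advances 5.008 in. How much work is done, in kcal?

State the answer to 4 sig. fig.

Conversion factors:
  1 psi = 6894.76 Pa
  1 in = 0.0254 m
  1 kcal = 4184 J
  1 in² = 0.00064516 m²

0.1113 kcal

140.6 psi → 969403 Pa
5.852 in² → 0.00377548 m²
F = P × A = 969403 × 0.00377548 = 3659.96 N
5.008 in → 0.127203 m
W = F × d = 3659.96 × 0.127203 = 465.558 J
In kcal: 465.558 / 4184 = 0.111271 kcal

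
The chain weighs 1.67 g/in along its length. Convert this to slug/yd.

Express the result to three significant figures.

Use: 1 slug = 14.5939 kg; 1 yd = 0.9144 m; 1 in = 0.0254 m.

1.67 g/in × 0.001 kg/g ÷ 0.0254 m/in = 0.065748 kg/m
0.065748 kg/m ÷ 14.5939 kg/slug × 0.9144 m/yd = 0.00411953 slug/yd

0.00412 slug/yd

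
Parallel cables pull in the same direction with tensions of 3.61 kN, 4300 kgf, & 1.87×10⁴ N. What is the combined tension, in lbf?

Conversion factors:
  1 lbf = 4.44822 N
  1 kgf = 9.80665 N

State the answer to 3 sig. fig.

3.61 kN × 1000 → 3610 N
4300 kgf × 9.80665 → 42168.6 N
1.87×10⁴ N (already N)
Total: 3610 + 42168.6 + 18700 = 64478.6 N
In lbf: 64478.6 / 4.44822 = 14495.4 lbf

1.45×10⁴ lbf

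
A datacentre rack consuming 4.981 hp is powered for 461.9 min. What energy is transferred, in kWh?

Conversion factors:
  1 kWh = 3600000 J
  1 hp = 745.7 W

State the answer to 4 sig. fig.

28.59 kWh

4.981 hp × 745.7 = 3714.33 W
461.9 min × 60 = 27714 s
E = P × t = 3714.33 W × 27714 s = 1.02939×10⁸ J
1.02939×10⁸ J ÷ (3600000 J/kWh) = 28.5942 kWh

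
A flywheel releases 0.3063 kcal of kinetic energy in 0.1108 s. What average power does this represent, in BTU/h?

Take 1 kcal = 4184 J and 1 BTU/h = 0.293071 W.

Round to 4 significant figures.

0.3063 kcal × 4184 → 1281.56 J
P = E / t = 1281.56 J / 0.1108 s = 11566.4 W
11566.4 W ÷ (0.293071 W/BTU/h) = 39466.2 BTU/h

3.947×10⁴ BTU/h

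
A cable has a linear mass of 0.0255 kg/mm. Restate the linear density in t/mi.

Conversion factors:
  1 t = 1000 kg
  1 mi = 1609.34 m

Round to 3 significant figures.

0.0255 kg/mm ÷ 0.001 m/mm = 25.5 kg/m
25.5 kg/m ÷ 1000 kg/t × 1609.34 m/mi = 41.0382 t/mi

41.0 t/mi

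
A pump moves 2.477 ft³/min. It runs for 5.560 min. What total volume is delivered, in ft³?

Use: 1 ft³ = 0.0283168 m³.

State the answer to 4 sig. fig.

13.77 ft³

2.477 ft³/min → 0.00116901 m³/s
5.560 min → 333.6 s
V = Q × t = 0.00116901 × 333.6 = 0.389982 m³
In ft³: 0.389982 / 0.0283168 = 13.7721 ft³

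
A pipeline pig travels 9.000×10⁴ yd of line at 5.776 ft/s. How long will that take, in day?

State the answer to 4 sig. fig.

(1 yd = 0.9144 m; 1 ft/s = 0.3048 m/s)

9.000×10⁴ yd × 0.9144 = 82296 m
5.776 ft/s × 0.3048 = 1.76052 m/s
t = d / v = 82296 m / 1.76052 m/s = 46745.3 s
46745.3 s ÷ (86400 s/day) = 0.541034 day

0.5410 day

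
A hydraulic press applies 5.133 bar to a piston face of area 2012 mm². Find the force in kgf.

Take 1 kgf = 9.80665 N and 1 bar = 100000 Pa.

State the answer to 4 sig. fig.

105.3 kgf

5.133 bar × 100000 → 513300 Pa
2012 mm² × 10⁻⁶ → 0.002012 m²
F = P × A = 513300 Pa × 0.002012 m² = 1032.76 N
1032.76 N ÷ (9.80665 N/kgf) = 105.312 kgf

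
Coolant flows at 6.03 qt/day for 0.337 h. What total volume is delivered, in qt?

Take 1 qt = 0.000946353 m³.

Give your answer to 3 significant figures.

0.0847 qt

6.03 qt/day → 6.60476×10⁻⁸ m³/s
0.337 h → 1213.2 s
V = Q × t = 6.60476×10⁻⁸ × 1213.2 = 8.01289×10⁻⁵ m³
In qt: 8.01289×10⁻⁵ / 0.000946353 = 0.0846713 qt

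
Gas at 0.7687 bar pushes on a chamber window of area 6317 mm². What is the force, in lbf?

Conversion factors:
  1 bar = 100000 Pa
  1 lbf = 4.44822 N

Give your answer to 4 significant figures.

109.2 lbf

0.7687 bar × 100000 = 76870 Pa
6317 mm² × 10⁻⁶ = 0.006317 m²
F = P × A = 76870 Pa × 0.006317 m² = 485.588 N
485.588 N ÷ (4.44822 N/lbf) = 109.165 lbf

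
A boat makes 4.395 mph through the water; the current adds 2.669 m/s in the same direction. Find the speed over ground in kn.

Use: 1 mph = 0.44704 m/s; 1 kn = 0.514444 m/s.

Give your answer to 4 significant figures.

4.395 mph × 0.44704 → 1.96474 m/s
2.669 m/s (already m/s)
Combined: 1.96474 + 2.669 = 4.63374 m/s
In kn: 4.63374 / 0.514444 = 9.00728 kn

9.007 kn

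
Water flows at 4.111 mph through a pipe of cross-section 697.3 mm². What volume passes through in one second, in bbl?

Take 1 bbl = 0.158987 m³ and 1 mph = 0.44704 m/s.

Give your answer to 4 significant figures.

4.111 mph × 0.44704 = 1.83778 m/s
697.3 mm² × 10⁻⁶ = 6.973×10⁻⁴ m²
V = v × A × t = 1.83778 m/s × 6.973×10⁻⁴ m² × 1 s = 0.00128148 m³
0.00128148 m³ ÷ (0.158987 m³/bbl) = 0.00806028 bbl

0.008060 bbl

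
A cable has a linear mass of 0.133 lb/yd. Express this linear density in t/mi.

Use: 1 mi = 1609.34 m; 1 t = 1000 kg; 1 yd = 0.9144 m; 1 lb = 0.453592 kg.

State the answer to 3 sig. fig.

0.106 t/mi

0.133 lb/yd × 0.453592 kg/lb ÷ 0.9144 m/yd = 0.0659752 kg/m
0.0659752 kg/m ÷ 1000 kg/t × 1609.34 m/mi = 0.106177 t/mi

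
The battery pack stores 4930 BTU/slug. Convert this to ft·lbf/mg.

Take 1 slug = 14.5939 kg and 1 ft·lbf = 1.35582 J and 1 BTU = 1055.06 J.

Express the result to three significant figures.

0.263 ft·lbf/mg

4930 BTU/slug × 1055.06 J/BTU ÷ 14.5939 kg/slug = 356412 J/kg
356412 J/kg ÷ 1.35582 J/ft·lbf × 10⁻⁶ kg/mg = 0.262876 ft·lbf/mg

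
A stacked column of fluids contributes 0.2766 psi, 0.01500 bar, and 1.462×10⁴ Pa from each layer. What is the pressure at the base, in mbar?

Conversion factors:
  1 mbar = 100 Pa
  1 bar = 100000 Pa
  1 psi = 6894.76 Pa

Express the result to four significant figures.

0.2766 psi × 6894.76 = 1907.09 Pa
0.01500 bar × 100000 = 1500 Pa
1.462×10⁴ Pa (already Pa)
Total: 1907.09 + 1500 + 14620 = 18027.1 Pa
In mbar: 18027.1 / 100 = 180.271 mbar

180.3 mbar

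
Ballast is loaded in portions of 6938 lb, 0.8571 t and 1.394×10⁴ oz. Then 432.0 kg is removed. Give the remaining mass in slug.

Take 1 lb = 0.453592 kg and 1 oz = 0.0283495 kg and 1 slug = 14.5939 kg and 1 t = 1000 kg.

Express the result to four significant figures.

6938 lb × 0.453592 → 3147.02 kg
0.8571 t × 1000 → 857.1 kg
1.394×10⁴ oz × 0.0283495 → 395.192 kg
432.0 kg (already kg)
Sum: 3147.02 + 857.1 + 395.192 − 432 = 3967.31 kg
In slug: 3967.31 / 14.5939 = 271.847 slug

271.8 slug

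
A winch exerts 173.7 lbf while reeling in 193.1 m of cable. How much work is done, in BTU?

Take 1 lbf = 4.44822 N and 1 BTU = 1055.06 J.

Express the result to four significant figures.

173.7 lbf × 4.44822 → 772.656 N
W = F × d = 772.656 N × 193.1 m = 149200 J
149200 J ÷ (1055.06 J/BTU) = 141.414 BTU

141.4 BTU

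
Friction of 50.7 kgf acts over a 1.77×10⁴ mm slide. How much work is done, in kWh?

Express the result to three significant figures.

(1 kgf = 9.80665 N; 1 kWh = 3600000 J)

50.7 kgf × 9.80665 → 497.197 N
1.77×10⁴ mm × 0.001 → 17.7 m
W = F × d = 497.197 N × 17.7 m = 8800.39 J
8800.39 J ÷ (3600000 J/kWh) = 0.00244455 kWh

0.00244 kWh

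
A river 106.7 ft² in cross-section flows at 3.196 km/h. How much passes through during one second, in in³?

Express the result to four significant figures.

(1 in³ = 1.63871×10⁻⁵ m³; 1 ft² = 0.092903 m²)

3.196 km/h × (1/3.6) = 0.887778 m/s
106.7 ft² × 0.092903 = 9.91275 m²
V = v × A × t = 0.887778 m/s × 9.91275 m² × 1 s = 8.80032 m³
8.80032 m³ ÷ (1.63871×10⁻⁵ m³/in³) = 537027 in³

5.370×10⁵ in³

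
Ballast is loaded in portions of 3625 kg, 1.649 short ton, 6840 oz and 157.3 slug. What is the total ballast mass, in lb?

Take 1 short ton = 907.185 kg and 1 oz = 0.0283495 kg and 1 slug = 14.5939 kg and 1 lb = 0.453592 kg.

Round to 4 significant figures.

1.678×10⁴ lb

3625 kg (already kg)
1.649 short ton × 907.185 = 1495.95 kg
6840 oz × 0.0283495 = 193.911 kg
157.3 slug × 14.5939 = 2295.62 kg
Total: 3625 + 1495.95 + 193.911 + 2295.62 = 7610.48 kg
In lb: 7610.48 / 0.453592 = 16778.3 lb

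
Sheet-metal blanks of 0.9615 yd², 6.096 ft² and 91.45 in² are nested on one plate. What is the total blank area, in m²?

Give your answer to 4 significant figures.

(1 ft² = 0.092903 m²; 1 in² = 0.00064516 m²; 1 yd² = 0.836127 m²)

1.429 m²

0.9615 yd² × 0.836127 = 0.803936 m²
6.096 ft² × 0.092903 = 0.566337 m²
91.45 in² × 0.00064516 = 0.0589999 m²
Combined: 0.803936 + 0.566337 + 0.0589999 = 1.42927 m²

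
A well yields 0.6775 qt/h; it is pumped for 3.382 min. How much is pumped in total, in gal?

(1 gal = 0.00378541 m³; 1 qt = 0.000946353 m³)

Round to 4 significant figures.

0.6775 qt/h → 1.78098×10⁻⁷ m³/s
3.382 min → 202.92 s
V = Q × t = 1.78098×10⁻⁷ × 202.92 = 3.61396×10⁻⁵ m³
In gal: 3.61396×10⁻⁵ / 0.00378541 = 0.00954708 gal

0.009547 gal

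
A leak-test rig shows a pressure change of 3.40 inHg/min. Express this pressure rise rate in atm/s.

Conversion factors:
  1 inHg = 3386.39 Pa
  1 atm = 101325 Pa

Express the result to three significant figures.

3.40 inHg/min × 3386.39 Pa/inHg ÷ 60 s/min = 191.895 Pa/s
191.895 Pa/s ÷ 101325 Pa/atm = 0.00189386 atm/s

0.00189 atm/s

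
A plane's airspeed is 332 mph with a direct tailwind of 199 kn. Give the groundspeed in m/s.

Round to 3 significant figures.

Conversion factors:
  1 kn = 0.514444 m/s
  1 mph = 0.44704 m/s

251 m/s

332 mph × 0.44704 = 148.417 m/s
199 kn × 0.514444 = 102.374 m/s
Combined: 148.417 + 102.374 = 250.791 m/s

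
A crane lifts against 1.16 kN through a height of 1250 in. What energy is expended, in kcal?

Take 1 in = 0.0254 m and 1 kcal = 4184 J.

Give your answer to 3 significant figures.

8.80 kcal

1.16 kN × 1000 → 1160 N
1250 in × 0.0254 → 31.75 m
W = F × d = 1160 N × 31.75 m = 36830 J
36830 J ÷ (4184 J/kcal) = 8.80258 kcal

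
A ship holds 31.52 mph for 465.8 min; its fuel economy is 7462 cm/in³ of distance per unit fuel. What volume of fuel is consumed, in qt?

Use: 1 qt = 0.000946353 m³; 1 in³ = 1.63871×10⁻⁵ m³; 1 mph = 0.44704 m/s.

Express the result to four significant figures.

91.39 qt

31.52 mph → 14.0907 m/s
465.8 min → 27948 s
d = v × t = 14.0907 × 27948 = 393807 m
7462 cm/in³ → 4.55358×10⁶ m/m³
V = d / (distance per unit fuel) = 393807 / 4.55358×10⁶ = 0.0864829 m³
In qt: 0.0864829 / 0.000946353 = 91.3855 qt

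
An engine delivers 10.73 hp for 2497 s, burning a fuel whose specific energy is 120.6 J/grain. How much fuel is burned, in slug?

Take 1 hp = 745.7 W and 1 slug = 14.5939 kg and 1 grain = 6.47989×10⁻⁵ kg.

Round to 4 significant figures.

0.7356 slug

10.73 hp → 8001.36 W
E = P × t = 8001.36 × 2497 = 1.99794×10⁷ J
120.6 J/grain → 1.86114×10⁶ J/kg
m = E / e_s = 1.99794×10⁷ / 1.86114×10⁶ = 10.735 kg
In slug: 10.735 / 14.5939 = 0.735581 slug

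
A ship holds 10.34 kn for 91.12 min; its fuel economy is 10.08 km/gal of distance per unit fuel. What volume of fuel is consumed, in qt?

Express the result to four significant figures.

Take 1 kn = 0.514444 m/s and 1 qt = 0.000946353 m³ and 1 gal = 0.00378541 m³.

11.54 qt

10.34 kn → 5.31935 m/s
91.12 min → 5467.2 s
d = v × t = 5.31935 × 5467.2 = 29082 m
10.08 km/gal → 2.66286×10⁶ m/m³
V = d / (distance per unit fuel) = 29082 / 2.66286×10⁶ = 0.0109213 m³
In qt: 0.0109213 / 0.000946353 = 11.5404 qt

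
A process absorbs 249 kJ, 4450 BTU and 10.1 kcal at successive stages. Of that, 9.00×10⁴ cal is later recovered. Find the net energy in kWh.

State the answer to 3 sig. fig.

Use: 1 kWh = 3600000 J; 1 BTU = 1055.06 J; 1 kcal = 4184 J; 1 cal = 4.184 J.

249 kJ × 1000 = 249000 J
4450 BTU × 1055.06 = 4.69502×10⁶ J
10.1 kcal × 4184 = 42258.4 J
9.00×10⁴ cal × 4.184 = 376560 J
Net: 249000 + 4.69502×10⁶ + 42258.4 − 376560 = 4.60972×10⁶ J
In kWh: 4.60972×10⁶ / 3600000 = 1.28048 kWh

1.28 kWh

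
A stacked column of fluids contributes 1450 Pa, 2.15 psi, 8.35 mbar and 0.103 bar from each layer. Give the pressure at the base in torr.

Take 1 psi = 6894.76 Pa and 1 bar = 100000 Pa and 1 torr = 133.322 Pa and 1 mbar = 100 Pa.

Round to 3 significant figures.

206 torr

1450 Pa (already Pa)
2.15 psi × 6894.76 → 14823.7 Pa
8.35 mbar × 100 → 835 Pa
0.103 bar × 100000 → 10300 Pa
Total: 1450 + 14823.7 + 835 + 10300 = 27408.7 Pa
In torr: 27408.7 / 133.322 = 205.583 torr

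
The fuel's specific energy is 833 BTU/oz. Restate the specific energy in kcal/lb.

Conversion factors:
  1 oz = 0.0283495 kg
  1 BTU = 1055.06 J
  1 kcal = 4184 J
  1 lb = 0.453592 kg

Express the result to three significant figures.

833 BTU/oz × 1055.06 J/BTU ÷ 0.0283495 kg/oz = 3.10011×10⁷ J/kg
3.10011×10⁷ J/kg ÷ 4184 J/kcal × 0.453592 kg/lb = 3360.86 kcal/lb

3360 kcal/lb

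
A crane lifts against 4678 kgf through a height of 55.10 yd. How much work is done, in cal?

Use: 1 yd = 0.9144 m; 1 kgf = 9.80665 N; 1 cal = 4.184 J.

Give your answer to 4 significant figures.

5.524×10⁵ cal

4678 kgf × 9.80665 → 45875.5 N
55.10 yd × 0.9144 → 50.3834 m
W = F × d = 45875.5 N × 50.3834 m = 2.31136×10⁶ J
2.31136×10⁶ J ÷ (4.184 J/cal) = 552428 cal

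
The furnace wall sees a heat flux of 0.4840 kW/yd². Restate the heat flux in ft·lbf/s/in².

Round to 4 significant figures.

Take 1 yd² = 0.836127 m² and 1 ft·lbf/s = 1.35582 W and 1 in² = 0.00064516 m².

0.4840 kW/yd² × 1000 W/kW ÷ 0.836127 m²/yd² = 578.859 W/m²
578.859 W/m² ÷ 1.35582 W/ft·lbf/s × 0.00064516 m²/in² = 0.275447 ft·lbf/s/in²

0.2754 ft·lbf/s/in²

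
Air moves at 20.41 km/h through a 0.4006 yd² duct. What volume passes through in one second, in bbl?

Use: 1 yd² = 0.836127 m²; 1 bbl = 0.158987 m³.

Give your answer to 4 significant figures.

20.41 km/h × (1/3.6) = 5.66944 m/s
0.4006 yd² × 0.836127 = 0.334952 m²
V = v × A × t = 5.66944 m/s × 0.334952 m² × 1 s = 1.89899 m³
1.89899 m³ ÷ (0.158987 m³/bbl) = 11.9443 bbl

11.94 bbl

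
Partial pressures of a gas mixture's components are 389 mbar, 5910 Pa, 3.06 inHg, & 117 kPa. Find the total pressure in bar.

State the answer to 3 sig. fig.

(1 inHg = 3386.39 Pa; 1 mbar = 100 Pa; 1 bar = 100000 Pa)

1.72 bar

389 mbar × 100 = 38900 Pa
5910 Pa (already Pa)
3.06 inHg × 3386.39 = 10362.4 Pa
117 kPa × 1000 = 117000 Pa
Sum: 38900 + 5910 + 10362.4 + 117000 = 172172 Pa
In bar: 172172 / 100000 = 1.72172 bar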